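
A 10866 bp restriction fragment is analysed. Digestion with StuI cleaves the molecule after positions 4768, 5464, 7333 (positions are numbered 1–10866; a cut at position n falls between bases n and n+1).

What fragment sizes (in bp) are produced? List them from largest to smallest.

4768, 3533, 1869, 696 bp

Linear molecule, 3 cuts → 4 fragments:
  4768 − 0 = 4768 bp
  5464 − 4768 = 696 bp
  7333 − 5464 = 1869 bp
  10866 − 7333 = 3533 bp
Sorted largest to smallest: 4768, 3533, 1869, 696 bp.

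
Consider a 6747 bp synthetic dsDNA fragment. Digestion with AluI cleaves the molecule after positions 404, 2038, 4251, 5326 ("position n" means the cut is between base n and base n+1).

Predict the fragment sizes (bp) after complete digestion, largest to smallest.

Linear molecule, 4 cuts → 5 fragments:
  404 − 0 = 404 bp
  2038 − 404 = 1634 bp
  4251 − 2038 = 2213 bp
  5326 − 4251 = 1075 bp
  6747 − 5326 = 1421 bp
Sorted largest to smallest: 2213, 1634, 1421, 1075, 404 bp.

2213, 1634, 1421, 1075, 404 bp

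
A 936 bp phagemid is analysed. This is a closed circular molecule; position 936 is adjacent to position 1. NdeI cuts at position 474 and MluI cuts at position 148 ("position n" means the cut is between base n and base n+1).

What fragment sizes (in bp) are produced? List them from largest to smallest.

Combined cut positions (sorted): 148, 474.
Circular molecule, 2 cuts → 2 fragments:
  474 − 148 = 326 bp
  wrap: 936 − 474 + 148 = 610 bp
Sorted largest to smallest: 610, 326 bp.

610, 326 bp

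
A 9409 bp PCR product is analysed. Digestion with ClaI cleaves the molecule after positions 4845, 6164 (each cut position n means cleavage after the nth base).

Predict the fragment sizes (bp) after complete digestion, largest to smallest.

4845, 3245, 1319 bp

Linear molecule, 2 cuts → 3 fragments:
  4845 − 0 = 4845 bp
  6164 − 4845 = 1319 bp
  9409 − 6164 = 3245 bp
Sorted largest to smallest: 4845, 3245, 1319 bp.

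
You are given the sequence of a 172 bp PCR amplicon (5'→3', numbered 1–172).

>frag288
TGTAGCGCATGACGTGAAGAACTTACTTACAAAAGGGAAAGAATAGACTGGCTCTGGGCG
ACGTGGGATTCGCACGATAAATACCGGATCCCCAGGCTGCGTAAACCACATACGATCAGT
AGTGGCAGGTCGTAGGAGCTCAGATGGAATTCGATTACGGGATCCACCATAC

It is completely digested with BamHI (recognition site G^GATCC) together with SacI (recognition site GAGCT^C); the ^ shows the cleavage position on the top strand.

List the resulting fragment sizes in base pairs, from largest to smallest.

BamHI sites (GGATCC) start at positions 86, 160.
BamHI cuts after the first base of each site, so after positions 86, 160.
The SacI site (GAGCTC) starts at position 136.
SacI cuts after base 5 of each site (before the last base), so after position 140.
Combined cut positions: 86, 140, 160.
Linear molecule, 3 cuts → 4 fragments:
  1–86 → 86 bp
  87–140 → 54 bp
  141–160 → 20 bp
  161–172 → 12 bp
Sorted largest to smallest: 86, 54, 20, 12 bp.

86, 54, 20, 12 bp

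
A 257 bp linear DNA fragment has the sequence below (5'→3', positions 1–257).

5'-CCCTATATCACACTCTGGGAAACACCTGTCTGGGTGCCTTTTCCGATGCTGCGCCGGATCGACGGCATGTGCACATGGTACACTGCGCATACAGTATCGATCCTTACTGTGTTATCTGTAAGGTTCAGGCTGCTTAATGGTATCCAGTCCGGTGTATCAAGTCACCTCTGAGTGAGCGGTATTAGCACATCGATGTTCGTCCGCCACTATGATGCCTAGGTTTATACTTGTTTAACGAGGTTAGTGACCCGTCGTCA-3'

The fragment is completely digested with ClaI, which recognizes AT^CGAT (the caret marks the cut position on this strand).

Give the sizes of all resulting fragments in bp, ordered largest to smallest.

97, 93, 67 bp

ClaI sites (ATCGAT) start at positions 96, 189.
ClaI cuts after base 2 of each site, so after positions 97, 190.
Linear molecule, 2 cuts → 3 fragments:
  1–97 → 97 bp
  98–190 → 93 bp
  191–257 → 67 bp
Sorted largest to smallest: 97, 93, 67 bp.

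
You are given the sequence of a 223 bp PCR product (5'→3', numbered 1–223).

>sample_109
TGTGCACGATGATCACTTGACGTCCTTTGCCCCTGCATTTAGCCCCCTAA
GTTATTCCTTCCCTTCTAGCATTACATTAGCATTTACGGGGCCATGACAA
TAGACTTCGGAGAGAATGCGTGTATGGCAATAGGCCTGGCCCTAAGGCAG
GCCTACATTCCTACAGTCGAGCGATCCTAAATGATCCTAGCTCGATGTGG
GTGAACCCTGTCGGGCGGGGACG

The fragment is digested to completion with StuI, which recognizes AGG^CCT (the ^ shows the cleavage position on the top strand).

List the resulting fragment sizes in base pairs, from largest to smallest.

StuI sites (AGGCCT) start at positions 132, 149.
StuI cuts after base 3 of each site, so after positions 134, 151.
Linear molecule, 2 cuts → 3 fragments:
  1–134 → 134 bp
  135–151 → 17 bp
  152–223 → 72 bp
Sorted largest to smallest: 134, 72, 17 bp.

134, 72, 17 bp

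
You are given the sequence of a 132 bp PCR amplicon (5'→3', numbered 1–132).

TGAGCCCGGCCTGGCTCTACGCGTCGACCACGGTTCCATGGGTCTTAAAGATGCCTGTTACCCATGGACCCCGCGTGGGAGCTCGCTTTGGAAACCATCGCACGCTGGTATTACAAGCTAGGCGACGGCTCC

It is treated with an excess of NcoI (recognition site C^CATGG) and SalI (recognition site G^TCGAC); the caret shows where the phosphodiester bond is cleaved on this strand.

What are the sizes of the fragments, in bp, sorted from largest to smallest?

NcoI sites (CCATGG) start at positions 36, 62.
NcoI cuts after the first base of each site, so after positions 36, 62.
The SalI site (GTCGAC) starts at position 23.
SalI cuts after the first base of each site, so after position 23.
Combined cut positions: 23, 36, 62.
Linear molecule, 3 cuts → 4 fragments:
  1–23 → 23 bp
  24–36 → 13 bp
  37–62 → 26 bp
  63–132 → 70 bp
Sorted largest to smallest: 70, 26, 23, 13 bp.

70, 26, 23, 13 bp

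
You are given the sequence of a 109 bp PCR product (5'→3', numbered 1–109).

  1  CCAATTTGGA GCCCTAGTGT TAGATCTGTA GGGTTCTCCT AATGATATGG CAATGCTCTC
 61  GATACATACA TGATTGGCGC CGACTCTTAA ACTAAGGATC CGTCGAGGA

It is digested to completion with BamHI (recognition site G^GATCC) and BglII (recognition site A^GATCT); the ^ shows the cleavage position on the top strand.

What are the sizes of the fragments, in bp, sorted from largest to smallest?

The BamHI site (GGATCC) starts at position 96.
BamHI cuts after the first base of each site, so after position 96.
The BglII site (AGATCT) starts at position 22.
BglII cuts after the first base of each site, so after position 22.
Combined cut positions: 22, 96.
Linear molecule, 2 cuts → 3 fragments:
  1–22 → 22 bp
  23–96 → 74 bp
  97–109 → 13 bp
Sorted largest to smallest: 74, 22, 13 bp.

74, 22, 13 bp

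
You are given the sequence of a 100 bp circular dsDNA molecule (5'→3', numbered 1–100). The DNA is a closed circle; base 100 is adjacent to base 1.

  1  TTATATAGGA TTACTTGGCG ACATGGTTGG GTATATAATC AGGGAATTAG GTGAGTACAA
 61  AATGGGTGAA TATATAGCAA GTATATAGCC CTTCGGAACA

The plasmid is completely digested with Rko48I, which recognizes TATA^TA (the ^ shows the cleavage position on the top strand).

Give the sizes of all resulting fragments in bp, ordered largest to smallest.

Rko48I sites (TATATA) start at positions 2, 32, 71, 82.
Rko48I cuts after base 4 of each site, so after positions 5, 35, 74, 85.
Circular molecule, 4 cuts → 4 fragments:
  6–35 → 30 bp
  36–74 → 39 bp
  75–85 → 11 bp
  86–100 then 1–5 → 15 + 5 = 20 bp
Sorted largest to smallest: 39, 30, 20, 11 bp.

39, 30, 20, 11 bp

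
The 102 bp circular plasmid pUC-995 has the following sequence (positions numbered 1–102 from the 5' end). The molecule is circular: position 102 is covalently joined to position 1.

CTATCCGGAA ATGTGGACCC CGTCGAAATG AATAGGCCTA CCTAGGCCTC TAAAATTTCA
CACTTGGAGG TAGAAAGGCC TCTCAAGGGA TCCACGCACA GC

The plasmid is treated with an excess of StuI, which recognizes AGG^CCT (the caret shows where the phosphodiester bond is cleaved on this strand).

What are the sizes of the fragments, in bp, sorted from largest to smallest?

60, 32, 10 bp

StuI sites (AGGCCT) start at positions 34, 44, 76.
StuI cuts after base 3 of each site, so after positions 36, 46, 78.
Circular molecule, 3 cuts → 3 fragments:
  37–46 → 10 bp
  47–78 → 32 bp
  79–102 then 1–36 → 24 + 36 = 60 bp
Sorted largest to smallest: 60, 32, 10 bp.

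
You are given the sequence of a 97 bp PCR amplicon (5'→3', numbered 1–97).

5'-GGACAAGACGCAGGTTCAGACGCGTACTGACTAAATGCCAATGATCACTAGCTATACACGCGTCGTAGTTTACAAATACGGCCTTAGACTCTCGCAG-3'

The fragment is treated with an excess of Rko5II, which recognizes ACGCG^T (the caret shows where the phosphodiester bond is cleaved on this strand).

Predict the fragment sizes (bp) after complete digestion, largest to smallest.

Rko5II sites (ACGCGT) start at positions 20, 58.
Rko5II cuts after base 5 of each site (before the last base), so after positions 24, 62.
Linear molecule, 2 cuts → 3 fragments:
  1–24 → 24 bp
  25–62 → 38 bp
  63–97 → 35 bp
Sorted largest to smallest: 38, 35, 24 bp.

38, 35, 24 bp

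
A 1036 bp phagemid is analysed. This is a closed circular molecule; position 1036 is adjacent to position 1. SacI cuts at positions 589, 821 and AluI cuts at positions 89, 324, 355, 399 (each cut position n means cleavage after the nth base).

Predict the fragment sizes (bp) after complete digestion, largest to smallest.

304, 235, 232, 190, 44, 31 bp

Combined cut positions (sorted): 89, 324, 355, 399, 589, 821.
Circular molecule, 6 cuts → 6 fragments:
  324 − 89 = 235 bp
  355 − 324 = 31 bp
  399 − 355 = 44 bp
  589 − 399 = 190 bp
  821 − 589 = 232 bp
  wrap: 1036 − 821 + 89 = 304 bp
Sorted largest to smallest: 304, 235, 232, 190, 44, 31 bp.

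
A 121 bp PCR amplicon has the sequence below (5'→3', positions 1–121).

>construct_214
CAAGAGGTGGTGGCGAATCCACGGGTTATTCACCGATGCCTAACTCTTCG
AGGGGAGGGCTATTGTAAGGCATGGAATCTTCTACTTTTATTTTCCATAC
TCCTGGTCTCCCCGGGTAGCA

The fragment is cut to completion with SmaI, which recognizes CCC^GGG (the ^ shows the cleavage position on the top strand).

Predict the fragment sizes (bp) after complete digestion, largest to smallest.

113, 8 bp

The SmaI site (CCCGGG) starts at position 111.
SmaI cuts after base 3 of each site, so after position 113.
Linear molecule, 1 cut → 2 fragments:
  1–113 → 113 bp
  114–121 → 8 bp
Sorted largest to smallest: 113, 8 bp.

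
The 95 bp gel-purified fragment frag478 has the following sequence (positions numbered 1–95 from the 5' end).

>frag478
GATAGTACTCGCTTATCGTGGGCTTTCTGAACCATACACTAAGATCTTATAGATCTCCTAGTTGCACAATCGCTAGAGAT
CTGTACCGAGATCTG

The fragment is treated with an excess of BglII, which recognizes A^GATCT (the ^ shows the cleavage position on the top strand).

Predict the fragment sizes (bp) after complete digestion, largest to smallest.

BglII sites (AGATCT) start at positions 42, 51, 77, 89.
BglII cuts after the first base of each site, so after positions 42, 51, 77, 89.
Linear molecule, 4 cuts → 5 fragments:
  1–42 → 42 bp
  43–51 → 9 bp
  52–77 → 26 bp
  78–89 → 12 bp
  90–95 → 6 bp
Sorted largest to smallest: 42, 26, 12, 9, 6 bp.

42, 26, 12, 9, 6 bp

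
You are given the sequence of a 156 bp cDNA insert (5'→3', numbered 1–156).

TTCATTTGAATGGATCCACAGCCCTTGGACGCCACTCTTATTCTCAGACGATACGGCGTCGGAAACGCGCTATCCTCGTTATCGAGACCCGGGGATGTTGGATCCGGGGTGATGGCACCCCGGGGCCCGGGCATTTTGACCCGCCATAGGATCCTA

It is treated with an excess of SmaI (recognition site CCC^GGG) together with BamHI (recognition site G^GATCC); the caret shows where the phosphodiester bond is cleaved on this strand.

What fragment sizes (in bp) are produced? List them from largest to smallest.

78, 21, 21, 12, 10, 7, 7 bp

SmaI sites (CCCGGG) start at positions 88, 119, 126.
SmaI cuts after base 3 of each site, so after positions 90, 121, 128.
BamHI sites (GGATCC) start at positions 12, 100, 149.
BamHI cuts after the first base of each site, so after positions 12, 100, 149.
Combined cut positions: 12, 90, 100, 121, 128, 149.
Linear molecule, 6 cuts → 7 fragments:
  1–12 → 12 bp
  13–90 → 78 bp
  91–100 → 10 bp
  101–121 → 21 bp
  122–128 → 7 bp
  129–149 → 21 bp
  150–156 → 7 bp
Sorted largest to smallest: 78, 21, 21, 12, 10, 7, 7 bp.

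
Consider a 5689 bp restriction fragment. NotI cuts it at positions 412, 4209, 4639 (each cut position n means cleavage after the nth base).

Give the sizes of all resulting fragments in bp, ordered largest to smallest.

3797, 1050, 430, 412 bp

Linear molecule, 3 cuts → 4 fragments:
  412 − 0 = 412 bp
  4209 − 412 = 3797 bp
  4639 − 4209 = 430 bp
  5689 − 4639 = 1050 bp
Sorted largest to smallest: 3797, 1050, 430, 412 bp.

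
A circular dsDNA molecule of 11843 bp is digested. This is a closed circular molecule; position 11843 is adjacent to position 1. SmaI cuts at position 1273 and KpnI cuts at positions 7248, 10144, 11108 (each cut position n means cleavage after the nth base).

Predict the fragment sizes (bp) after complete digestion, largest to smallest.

Combined cut positions (sorted): 1273, 7248, 10144, 11108.
Circular molecule, 4 cuts → 4 fragments:
  7248 − 1273 = 5975 bp
  10144 − 7248 = 2896 bp
  11108 − 10144 = 964 bp
  wrap: 11843 − 11108 + 1273 = 2008 bp
Sorted largest to smallest: 5975, 2896, 2008, 964 bp.

5975, 2896, 2008, 964 bp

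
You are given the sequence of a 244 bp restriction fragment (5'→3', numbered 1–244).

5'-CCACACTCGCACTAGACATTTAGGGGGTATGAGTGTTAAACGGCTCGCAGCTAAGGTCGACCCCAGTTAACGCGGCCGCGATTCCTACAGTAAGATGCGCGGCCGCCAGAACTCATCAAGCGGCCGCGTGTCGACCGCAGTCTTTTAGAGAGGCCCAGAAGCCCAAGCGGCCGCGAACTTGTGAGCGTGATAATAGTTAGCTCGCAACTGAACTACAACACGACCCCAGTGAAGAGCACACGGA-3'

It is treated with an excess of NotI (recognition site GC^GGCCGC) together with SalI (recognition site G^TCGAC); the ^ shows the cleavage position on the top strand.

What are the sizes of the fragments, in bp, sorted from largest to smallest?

NotI sites (GCGGCCGC) start at positions 72, 99, 120, 167.
NotI cuts after base 2 of each site, so after positions 73, 100, 121, 168.
SalI sites (GTCGAC) start at positions 56, 130.
SalI cuts after the first base of each site, so after positions 56, 130.
Combined cut positions: 56, 73, 100, 121, 130, 168.
Linear molecule, 6 cuts → 7 fragments:
  1–56 → 56 bp
  57–73 → 17 bp
  74–100 → 27 bp
  101–121 → 21 bp
  122–130 → 9 bp
  131–168 → 38 bp
  169–244 → 76 bp
Sorted largest to smallest: 76, 56, 38, 27, 21, 17, 9 bp.

76, 56, 38, 27, 21, 17, 9 bp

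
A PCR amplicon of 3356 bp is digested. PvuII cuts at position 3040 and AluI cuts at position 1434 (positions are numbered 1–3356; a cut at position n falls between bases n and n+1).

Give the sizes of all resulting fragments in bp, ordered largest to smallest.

1606, 1434, 316 bp

Combined cut positions (sorted): 1434, 3040.
Linear molecule, 2 cuts → 3 fragments:
  1434 − 0 = 1434 bp
  3040 − 1434 = 1606 bp
  3356 − 3040 = 316 bp
Sorted largest to smallest: 1606, 1434, 316 bp.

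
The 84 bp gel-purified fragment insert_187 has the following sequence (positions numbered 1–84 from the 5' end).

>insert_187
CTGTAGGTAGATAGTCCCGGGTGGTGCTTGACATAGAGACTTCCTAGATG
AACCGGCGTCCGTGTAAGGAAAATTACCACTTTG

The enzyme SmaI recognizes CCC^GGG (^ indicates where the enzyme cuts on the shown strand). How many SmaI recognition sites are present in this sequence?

1

CCCGGG occurs starting at position 16.
SmaI cuts at 1 site.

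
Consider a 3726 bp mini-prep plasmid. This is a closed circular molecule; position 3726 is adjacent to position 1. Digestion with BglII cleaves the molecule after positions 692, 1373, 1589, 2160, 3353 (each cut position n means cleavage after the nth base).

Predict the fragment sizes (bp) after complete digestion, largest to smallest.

1193, 1065, 681, 571, 216 bp

Circular molecule, 5 cuts → 5 fragments:
  1373 − 692 = 681 bp
  1589 − 1373 = 216 bp
  2160 − 1589 = 571 bp
  3353 − 2160 = 1193 bp
  wrap: 3726 − 3353 + 692 = 1065 bp
Sorted largest to smallest: 1193, 1065, 681, 571, 216 bp.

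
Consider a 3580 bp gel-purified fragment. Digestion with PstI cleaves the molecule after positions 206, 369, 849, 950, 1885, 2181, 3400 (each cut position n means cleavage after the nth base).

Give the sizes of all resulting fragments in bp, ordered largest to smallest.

1219, 935, 480, 296, 206, 180, 163, 101 bp

Linear molecule, 7 cuts → 8 fragments:
  206 − 0 = 206 bp
  369 − 206 = 163 bp
  849 − 369 = 480 bp
  950 − 849 = 101 bp
  1885 − 950 = 935 bp
  2181 − 1885 = 296 bp
  3400 − 2181 = 1219 bp
  3580 − 3400 = 180 bp
Sorted largest to smallest: 1219, 935, 480, 296, 206, 180, 163, 101 bp.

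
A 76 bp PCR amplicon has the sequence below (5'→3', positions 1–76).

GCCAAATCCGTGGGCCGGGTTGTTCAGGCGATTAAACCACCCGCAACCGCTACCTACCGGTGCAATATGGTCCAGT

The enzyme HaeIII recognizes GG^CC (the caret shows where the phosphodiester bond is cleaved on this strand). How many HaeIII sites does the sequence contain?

GGCC occurs starting at position 13.
HaeIII cuts at 1 site.

1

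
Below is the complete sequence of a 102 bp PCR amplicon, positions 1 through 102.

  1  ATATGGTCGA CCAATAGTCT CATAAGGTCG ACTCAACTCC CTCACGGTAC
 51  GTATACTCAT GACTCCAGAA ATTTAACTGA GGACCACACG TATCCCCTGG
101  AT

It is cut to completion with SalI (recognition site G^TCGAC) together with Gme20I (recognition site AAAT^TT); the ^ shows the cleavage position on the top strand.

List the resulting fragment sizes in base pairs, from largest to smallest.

45, 30, 21, 6 bp

SalI sites (GTCGAC) start at positions 6, 27.
SalI cuts after the first base of each site, so after positions 6, 27.
The Gme20I site (AAATTT) starts at position 69.
Gme20I cuts after base 4 of each site, so after position 72.
Combined cut positions: 6, 27, 72.
Linear molecule, 3 cuts → 4 fragments:
  1–6 → 6 bp
  7–27 → 21 bp
  28–72 → 45 bp
  73–102 → 30 bp
Sorted largest to smallest: 45, 30, 21, 6 bp.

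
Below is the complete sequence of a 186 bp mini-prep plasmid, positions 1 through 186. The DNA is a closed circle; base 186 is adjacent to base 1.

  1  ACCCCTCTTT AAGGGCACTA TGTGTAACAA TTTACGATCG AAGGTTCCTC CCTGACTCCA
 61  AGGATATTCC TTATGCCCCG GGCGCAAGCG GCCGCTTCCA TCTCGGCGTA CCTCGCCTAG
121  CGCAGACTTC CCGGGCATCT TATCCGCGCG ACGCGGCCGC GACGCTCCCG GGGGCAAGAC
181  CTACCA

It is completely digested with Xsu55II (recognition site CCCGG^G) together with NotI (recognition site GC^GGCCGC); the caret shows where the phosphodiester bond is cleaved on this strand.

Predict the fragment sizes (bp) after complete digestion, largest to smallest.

Xsu55II sites (CCCGGG) start at positions 77, 130, 167.
Xsu55II cuts after base 5 of each site (before the last base), so after positions 81, 134, 171.
NotI sites (GCGGCCGC) start at positions 88, 153.
NotI cuts after base 2 of each site, so after positions 89, 154.
Combined cut positions: 81, 89, 134, 154, 171.
Circular molecule, 5 cuts → 5 fragments:
  82–89 → 8 bp
  90–134 → 45 bp
  135–154 → 20 bp
  155–171 → 17 bp
  172–186 then 1–81 → 15 + 81 = 96 bp
Sorted largest to smallest: 96, 45, 20, 17, 8 bp.

96, 45, 20, 17, 8 bp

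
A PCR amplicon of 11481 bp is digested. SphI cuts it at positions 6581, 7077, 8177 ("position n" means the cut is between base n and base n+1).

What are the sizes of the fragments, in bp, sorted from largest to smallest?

Linear molecule, 3 cuts → 4 fragments:
  6581 − 0 = 6581 bp
  7077 − 6581 = 496 bp
  8177 − 7077 = 1100 bp
  11481 − 8177 = 3304 bp
Sorted largest to smallest: 6581, 3304, 1100, 496 bp.

6581, 3304, 1100, 496 bp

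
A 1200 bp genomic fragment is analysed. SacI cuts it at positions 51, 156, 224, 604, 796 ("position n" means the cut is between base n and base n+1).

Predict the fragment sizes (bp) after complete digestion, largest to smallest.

Linear molecule, 5 cuts → 6 fragments:
  51 − 0 = 51 bp
  156 − 51 = 105 bp
  224 − 156 = 68 bp
  604 − 224 = 380 bp
  796 − 604 = 192 bp
  1200 − 796 = 404 bp
Sorted largest to smallest: 404, 380, 192, 105, 68, 51 bp.

404, 380, 192, 105, 68, 51 bp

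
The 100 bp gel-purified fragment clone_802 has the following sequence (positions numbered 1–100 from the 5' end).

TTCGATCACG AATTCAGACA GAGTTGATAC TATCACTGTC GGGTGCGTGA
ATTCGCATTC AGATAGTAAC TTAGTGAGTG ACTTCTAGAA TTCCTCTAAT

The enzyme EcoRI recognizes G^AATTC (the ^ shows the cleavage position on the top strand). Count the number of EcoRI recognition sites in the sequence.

3

GAATTC occurs starting at positions 10, 49, 88.
EcoRI cuts at 3 sites.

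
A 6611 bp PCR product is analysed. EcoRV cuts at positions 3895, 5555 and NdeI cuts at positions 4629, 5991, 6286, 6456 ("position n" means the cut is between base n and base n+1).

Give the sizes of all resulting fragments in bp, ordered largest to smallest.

3895, 926, 734, 436, 295, 170, 155 bp

Combined cut positions (sorted): 3895, 4629, 5555, 5991, 6286, 6456.
Linear molecule, 6 cuts → 7 fragments:
  3895 − 0 = 3895 bp
  4629 − 3895 = 734 bp
  5555 − 4629 = 926 bp
  5991 − 5555 = 436 bp
  6286 − 5991 = 295 bp
  6456 − 6286 = 170 bp
  6611 − 6456 = 155 bp
Sorted largest to smallest: 3895, 926, 734, 436, 295, 170, 155 bp.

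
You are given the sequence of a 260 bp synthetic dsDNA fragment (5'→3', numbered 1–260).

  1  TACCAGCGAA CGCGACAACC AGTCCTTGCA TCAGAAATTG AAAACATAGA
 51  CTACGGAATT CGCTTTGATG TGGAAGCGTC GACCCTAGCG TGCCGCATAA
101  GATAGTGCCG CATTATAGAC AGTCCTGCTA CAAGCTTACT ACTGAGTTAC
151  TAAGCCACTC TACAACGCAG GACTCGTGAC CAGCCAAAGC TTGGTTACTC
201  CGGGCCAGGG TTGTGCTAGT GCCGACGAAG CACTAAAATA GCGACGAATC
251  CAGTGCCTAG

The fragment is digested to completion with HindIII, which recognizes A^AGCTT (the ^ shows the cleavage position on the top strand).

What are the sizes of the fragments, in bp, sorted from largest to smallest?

132, 73, 55 bp

HindIII sites (AAGCTT) start at positions 132, 187.
HindIII cuts after the first base of each site, so after positions 132, 187.
Linear molecule, 2 cuts → 3 fragments:
  1–132 → 132 bp
  133–187 → 55 bp
  188–260 → 73 bp
Sorted largest to smallest: 132, 73, 55 bp.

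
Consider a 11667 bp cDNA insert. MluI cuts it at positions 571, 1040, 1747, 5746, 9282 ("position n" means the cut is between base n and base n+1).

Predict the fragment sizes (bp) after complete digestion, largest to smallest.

3999, 3536, 2385, 707, 571, 469 bp

Linear molecule, 5 cuts → 6 fragments:
  571 − 0 = 571 bp
  1040 − 571 = 469 bp
  1747 − 1040 = 707 bp
  5746 − 1747 = 3999 bp
  9282 − 5746 = 3536 bp
  11667 − 9282 = 2385 bp
Sorted largest to smallest: 3999, 3536, 2385, 707, 571, 469 bp.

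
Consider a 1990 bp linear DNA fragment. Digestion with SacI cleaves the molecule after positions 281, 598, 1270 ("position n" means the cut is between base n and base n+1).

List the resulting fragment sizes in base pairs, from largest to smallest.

Linear molecule, 3 cuts → 4 fragments:
  281 − 0 = 281 bp
  598 − 281 = 317 bp
  1270 − 598 = 672 bp
  1990 − 1270 = 720 bp
Sorted largest to smallest: 720, 672, 317, 281 bp.

720, 672, 317, 281 bp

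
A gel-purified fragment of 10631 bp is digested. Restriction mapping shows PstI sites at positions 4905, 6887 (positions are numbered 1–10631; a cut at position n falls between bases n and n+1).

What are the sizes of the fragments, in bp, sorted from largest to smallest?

4905, 3744, 1982 bp

Linear molecule, 2 cuts → 3 fragments:
  4905 − 0 = 4905 bp
  6887 − 4905 = 1982 bp
  10631 − 6887 = 3744 bp
Sorted largest to smallest: 4905, 3744, 1982 bp.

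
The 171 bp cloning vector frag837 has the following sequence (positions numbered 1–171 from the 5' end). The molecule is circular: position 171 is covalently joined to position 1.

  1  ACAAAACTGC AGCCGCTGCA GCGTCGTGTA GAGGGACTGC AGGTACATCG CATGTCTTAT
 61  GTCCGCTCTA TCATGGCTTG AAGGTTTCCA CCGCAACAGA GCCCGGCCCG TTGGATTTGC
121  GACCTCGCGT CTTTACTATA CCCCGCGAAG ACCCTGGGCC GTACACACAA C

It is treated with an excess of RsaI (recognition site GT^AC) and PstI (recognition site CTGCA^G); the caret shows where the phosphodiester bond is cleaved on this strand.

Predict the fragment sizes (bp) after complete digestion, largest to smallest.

118, 21, 20, 9, 3 bp

RsaI sites (GTAC) start at positions 43, 161.
RsaI cuts after base 2 of each site, so after positions 44, 162.
PstI sites (CTGCAG) start at positions 7, 16, 37.
PstI cuts after base 5 of each site (before the last base), so after positions 11, 20, 41.
Combined cut positions: 11, 20, 41, 44, 162.
Circular molecule, 5 cuts → 5 fragments:
  12–20 → 9 bp
  21–41 → 21 bp
  42–44 → 3 bp
  45–162 → 118 bp
  163–171 then 1–11 → 9 + 11 = 20 bp
Sorted largest to smallest: 118, 21, 20, 9, 3 bp.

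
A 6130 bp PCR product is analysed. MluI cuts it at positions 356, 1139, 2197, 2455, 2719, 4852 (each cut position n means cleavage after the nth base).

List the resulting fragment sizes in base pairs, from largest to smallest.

Linear molecule, 6 cuts → 7 fragments:
  356 − 0 = 356 bp
  1139 − 356 = 783 bp
  2197 − 1139 = 1058 bp
  2455 − 2197 = 258 bp
  2719 − 2455 = 264 bp
  4852 − 2719 = 2133 bp
  6130 − 4852 = 1278 bp
Sorted largest to smallest: 2133, 1278, 1058, 783, 356, 264, 258 bp.

2133, 1278, 1058, 783, 356, 264, 258 bp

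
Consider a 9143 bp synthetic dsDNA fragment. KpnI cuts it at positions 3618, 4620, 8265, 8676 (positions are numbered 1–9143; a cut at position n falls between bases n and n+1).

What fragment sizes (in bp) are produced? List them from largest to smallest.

Linear molecule, 4 cuts → 5 fragments:
  3618 − 0 = 3618 bp
  4620 − 3618 = 1002 bp
  8265 − 4620 = 3645 bp
  8676 − 8265 = 411 bp
  9143 − 8676 = 467 bp
Sorted largest to smallest: 3645, 3618, 1002, 467, 411 bp.

3645, 3618, 1002, 467, 411 bp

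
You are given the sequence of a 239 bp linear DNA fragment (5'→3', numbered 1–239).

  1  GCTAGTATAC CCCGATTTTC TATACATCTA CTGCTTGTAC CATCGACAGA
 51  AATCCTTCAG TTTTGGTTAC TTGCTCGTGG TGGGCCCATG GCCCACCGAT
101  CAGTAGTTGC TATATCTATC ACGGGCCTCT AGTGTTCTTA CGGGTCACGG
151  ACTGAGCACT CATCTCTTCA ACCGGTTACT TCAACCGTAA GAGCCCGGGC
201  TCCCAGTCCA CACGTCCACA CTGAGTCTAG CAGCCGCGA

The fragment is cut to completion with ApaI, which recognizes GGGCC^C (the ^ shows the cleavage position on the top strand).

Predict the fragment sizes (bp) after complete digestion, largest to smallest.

153, 86 bp

The ApaI site (GGGCCC) starts at position 82.
ApaI cuts after base 5 of each site (before the last base), so after position 86.
Linear molecule, 1 cut → 2 fragments:
  1–86 → 86 bp
  87–239 → 153 bp
Sorted largest to smallest: 153, 86 bp.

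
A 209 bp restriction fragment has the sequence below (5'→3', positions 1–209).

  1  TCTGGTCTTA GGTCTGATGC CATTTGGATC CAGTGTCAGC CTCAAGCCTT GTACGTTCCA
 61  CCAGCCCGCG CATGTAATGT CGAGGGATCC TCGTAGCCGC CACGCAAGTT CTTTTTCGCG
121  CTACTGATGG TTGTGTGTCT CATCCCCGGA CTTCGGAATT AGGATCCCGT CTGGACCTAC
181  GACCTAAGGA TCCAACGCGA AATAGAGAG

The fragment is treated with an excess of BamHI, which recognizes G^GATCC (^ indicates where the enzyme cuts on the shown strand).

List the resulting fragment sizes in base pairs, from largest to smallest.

77, 59, 26, 26, 21 bp

BamHI sites (GGATCC) start at positions 26, 85, 162, 188.
BamHI cuts after the first base of each site, so after positions 26, 85, 162, 188.
Linear molecule, 4 cuts → 5 fragments:
  1–26 → 26 bp
  27–85 → 59 bp
  86–162 → 77 bp
  163–188 → 26 bp
  189–209 → 21 bp
Sorted largest to smallest: 77, 59, 26, 26, 21 bp.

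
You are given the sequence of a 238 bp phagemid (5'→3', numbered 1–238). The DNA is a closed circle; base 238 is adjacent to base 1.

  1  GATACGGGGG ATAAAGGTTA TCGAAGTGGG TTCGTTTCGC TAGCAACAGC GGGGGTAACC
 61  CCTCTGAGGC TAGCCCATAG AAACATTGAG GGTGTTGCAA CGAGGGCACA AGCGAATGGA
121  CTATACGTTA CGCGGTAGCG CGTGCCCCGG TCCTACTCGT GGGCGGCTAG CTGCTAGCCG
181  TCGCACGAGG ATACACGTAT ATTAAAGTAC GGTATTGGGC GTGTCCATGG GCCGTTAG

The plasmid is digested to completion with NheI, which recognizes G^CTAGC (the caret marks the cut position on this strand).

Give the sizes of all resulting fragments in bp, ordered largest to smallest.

104, 97, 30, 7 bp

NheI sites (GCTAGC) start at positions 39, 69, 166, 173.
NheI cuts after the first base of each site, so after positions 39, 69, 166, 173.
Circular molecule, 4 cuts → 4 fragments:
  40–69 → 30 bp
  70–166 → 97 bp
  167–173 → 7 bp
  174–238 then 1–39 → 65 + 39 = 104 bp
Sorted largest to smallest: 104, 97, 30, 7 bp.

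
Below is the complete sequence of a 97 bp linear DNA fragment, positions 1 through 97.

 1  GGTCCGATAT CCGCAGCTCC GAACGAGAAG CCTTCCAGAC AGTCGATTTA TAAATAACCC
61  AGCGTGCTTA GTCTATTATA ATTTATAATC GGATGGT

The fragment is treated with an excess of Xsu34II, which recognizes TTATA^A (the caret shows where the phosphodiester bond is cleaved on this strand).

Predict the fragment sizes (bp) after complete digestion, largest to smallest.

52, 28, 10, 7 bp

Xsu34II sites (TTATAA) start at positions 48, 76, 83.
Xsu34II cuts after base 5 of each site (before the last base), so after positions 52, 80, 87.
Linear molecule, 3 cuts → 4 fragments:
  1–52 → 52 bp
  53–80 → 28 bp
  81–87 → 7 bp
  88–97 → 10 bp
Sorted largest to smallest: 52, 28, 10, 7 bp.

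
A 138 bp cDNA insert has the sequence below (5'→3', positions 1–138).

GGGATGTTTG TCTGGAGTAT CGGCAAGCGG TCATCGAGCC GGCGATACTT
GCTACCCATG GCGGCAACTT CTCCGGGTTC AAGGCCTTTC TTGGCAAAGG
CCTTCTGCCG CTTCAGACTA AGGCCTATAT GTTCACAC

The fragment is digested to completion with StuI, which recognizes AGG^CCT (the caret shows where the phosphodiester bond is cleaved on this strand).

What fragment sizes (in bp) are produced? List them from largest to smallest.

StuI sites (AGGCCT) start at positions 82, 98, 121.
StuI cuts after base 3 of each site, so after positions 84, 100, 123.
Linear molecule, 3 cuts → 4 fragments:
  1–84 → 84 bp
  85–100 → 16 bp
  101–123 → 23 bp
  124–138 → 15 bp
Sorted largest to smallest: 84, 23, 16, 15 bp.

84, 23, 16, 15 bp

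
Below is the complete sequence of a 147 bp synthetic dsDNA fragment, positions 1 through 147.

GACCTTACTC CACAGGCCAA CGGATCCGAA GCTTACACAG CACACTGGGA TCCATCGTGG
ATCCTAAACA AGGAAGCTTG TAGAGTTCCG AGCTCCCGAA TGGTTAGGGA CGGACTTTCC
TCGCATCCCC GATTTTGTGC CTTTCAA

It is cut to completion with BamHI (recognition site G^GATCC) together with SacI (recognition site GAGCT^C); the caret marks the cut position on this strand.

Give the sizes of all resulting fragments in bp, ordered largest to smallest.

BamHI sites (GGATCC) start at positions 22, 48, 59.
BamHI cuts after the first base of each site, so after positions 22, 48, 59.
The SacI site (GAGCTC) starts at position 90.
SacI cuts after base 5 of each site (before the last base), so after position 94.
Combined cut positions: 22, 48, 59, 94.
Linear molecule, 4 cuts → 5 fragments:
  1–22 → 22 bp
  23–48 → 26 bp
  49–59 → 11 bp
  60–94 → 35 bp
  95–147 → 53 bp
Sorted largest to smallest: 53, 35, 26, 22, 11 bp.

53, 35, 26, 22, 11 bp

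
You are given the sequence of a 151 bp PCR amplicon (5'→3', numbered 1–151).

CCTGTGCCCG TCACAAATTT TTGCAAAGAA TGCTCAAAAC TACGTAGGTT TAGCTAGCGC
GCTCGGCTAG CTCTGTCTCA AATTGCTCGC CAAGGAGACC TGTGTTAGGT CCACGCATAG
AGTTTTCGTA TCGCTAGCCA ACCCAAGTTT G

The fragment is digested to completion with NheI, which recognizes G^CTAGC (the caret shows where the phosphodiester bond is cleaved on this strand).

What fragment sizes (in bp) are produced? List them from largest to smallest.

NheI sites (GCTAGC) start at positions 53, 66, 133.
NheI cuts after the first base of each site, so after positions 53, 66, 133.
Linear molecule, 3 cuts → 4 fragments:
  1–53 → 53 bp
  54–66 → 13 bp
  67–133 → 67 bp
  134–151 → 18 bp
Sorted largest to smallest: 67, 53, 18, 13 bp.

67, 53, 18, 13 bp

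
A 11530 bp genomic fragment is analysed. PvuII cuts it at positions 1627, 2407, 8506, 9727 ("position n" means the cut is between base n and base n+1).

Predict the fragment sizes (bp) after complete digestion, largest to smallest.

Linear molecule, 4 cuts → 5 fragments:
  1627 − 0 = 1627 bp
  2407 − 1627 = 780 bp
  8506 − 2407 = 6099 bp
  9727 − 8506 = 1221 bp
  11530 − 9727 = 1803 bp
Sorted largest to smallest: 6099, 1803, 1627, 1221, 780 bp.

6099, 1803, 1627, 1221, 780 bp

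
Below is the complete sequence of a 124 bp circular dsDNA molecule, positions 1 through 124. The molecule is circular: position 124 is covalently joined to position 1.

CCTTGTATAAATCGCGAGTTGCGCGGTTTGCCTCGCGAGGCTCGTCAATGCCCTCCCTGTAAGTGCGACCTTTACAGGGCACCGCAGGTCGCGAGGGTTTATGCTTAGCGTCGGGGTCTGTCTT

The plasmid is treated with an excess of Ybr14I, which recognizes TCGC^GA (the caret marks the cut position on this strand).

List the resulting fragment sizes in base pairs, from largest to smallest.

Ybr14I sites (TCGCGA) start at positions 12, 33, 89.
Ybr14I cuts after base 4 of each site, so after positions 15, 36, 92.
Circular molecule, 3 cuts → 3 fragments:
  16–36 → 21 bp
  37–92 → 56 bp
  93–124 then 1–15 → 32 + 15 = 47 bp
Sorted largest to smallest: 56, 47, 21 bp.

56, 47, 21 bp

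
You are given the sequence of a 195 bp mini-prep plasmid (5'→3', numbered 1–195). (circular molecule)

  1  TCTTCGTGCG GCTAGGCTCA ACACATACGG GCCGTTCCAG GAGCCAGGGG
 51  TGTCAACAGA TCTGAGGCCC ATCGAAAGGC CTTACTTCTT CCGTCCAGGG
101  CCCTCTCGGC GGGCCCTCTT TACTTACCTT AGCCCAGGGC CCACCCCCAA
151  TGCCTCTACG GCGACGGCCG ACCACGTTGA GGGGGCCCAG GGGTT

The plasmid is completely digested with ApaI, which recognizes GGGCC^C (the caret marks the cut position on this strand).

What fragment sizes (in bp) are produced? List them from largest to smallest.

ApaI sites (GGGCCC) start at positions 98, 111, 137, 183.
ApaI cuts after base 5 of each site (before the last base), so after positions 102, 115, 141, 187.
Circular molecule, 4 cuts → 4 fragments:
  103–115 → 13 bp
  116–141 → 26 bp
  142–187 → 46 bp
  188–195 then 1–102 → 8 + 102 = 110 bp
Sorted largest to smallest: 110, 46, 26, 13 bp.

110, 46, 26, 13 bp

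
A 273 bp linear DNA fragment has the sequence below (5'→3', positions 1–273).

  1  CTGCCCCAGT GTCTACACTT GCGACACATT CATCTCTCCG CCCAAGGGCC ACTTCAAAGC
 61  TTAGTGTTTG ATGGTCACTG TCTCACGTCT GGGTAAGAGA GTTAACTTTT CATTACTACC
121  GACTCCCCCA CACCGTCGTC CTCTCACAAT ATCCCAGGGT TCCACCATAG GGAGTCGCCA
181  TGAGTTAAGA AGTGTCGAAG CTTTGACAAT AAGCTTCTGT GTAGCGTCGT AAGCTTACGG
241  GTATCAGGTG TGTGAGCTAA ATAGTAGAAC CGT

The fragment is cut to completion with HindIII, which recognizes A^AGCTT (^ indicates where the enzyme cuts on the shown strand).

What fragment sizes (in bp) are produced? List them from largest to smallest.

141, 57, 42, 20, 13 bp

HindIII sites (AAGCTT) start at positions 57, 198, 211, 231.
HindIII cuts after the first base of each site, so after positions 57, 198, 211, 231.
Linear molecule, 4 cuts → 5 fragments:
  1–57 → 57 bp
  58–198 → 141 bp
  199–211 → 13 bp
  212–231 → 20 bp
  232–273 → 42 bp
Sorted largest to smallest: 141, 57, 42, 20, 13 bp.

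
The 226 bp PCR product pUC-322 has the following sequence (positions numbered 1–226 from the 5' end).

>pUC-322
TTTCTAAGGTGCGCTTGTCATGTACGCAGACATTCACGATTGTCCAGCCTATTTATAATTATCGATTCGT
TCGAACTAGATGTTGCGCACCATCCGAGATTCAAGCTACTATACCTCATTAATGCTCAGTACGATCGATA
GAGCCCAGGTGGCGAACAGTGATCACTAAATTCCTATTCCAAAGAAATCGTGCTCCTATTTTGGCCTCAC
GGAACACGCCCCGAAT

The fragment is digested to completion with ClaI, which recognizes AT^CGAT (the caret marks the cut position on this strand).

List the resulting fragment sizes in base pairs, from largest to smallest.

ClaI sites (ATCGAT) start at positions 61, 134.
ClaI cuts after base 2 of each site, so after positions 62, 135.
Linear molecule, 2 cuts → 3 fragments:
  1–62 → 62 bp
  63–135 → 73 bp
  136–226 → 91 bp
Sorted largest to smallest: 91, 73, 62 bp.

91, 73, 62 bp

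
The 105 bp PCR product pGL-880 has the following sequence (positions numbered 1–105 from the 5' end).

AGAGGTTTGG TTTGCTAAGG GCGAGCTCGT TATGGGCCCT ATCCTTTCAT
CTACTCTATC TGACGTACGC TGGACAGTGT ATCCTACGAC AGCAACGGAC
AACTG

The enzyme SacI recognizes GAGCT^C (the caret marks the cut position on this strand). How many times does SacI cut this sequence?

GAGCTC occurs starting at position 23.
SacI cuts at 1 site.

1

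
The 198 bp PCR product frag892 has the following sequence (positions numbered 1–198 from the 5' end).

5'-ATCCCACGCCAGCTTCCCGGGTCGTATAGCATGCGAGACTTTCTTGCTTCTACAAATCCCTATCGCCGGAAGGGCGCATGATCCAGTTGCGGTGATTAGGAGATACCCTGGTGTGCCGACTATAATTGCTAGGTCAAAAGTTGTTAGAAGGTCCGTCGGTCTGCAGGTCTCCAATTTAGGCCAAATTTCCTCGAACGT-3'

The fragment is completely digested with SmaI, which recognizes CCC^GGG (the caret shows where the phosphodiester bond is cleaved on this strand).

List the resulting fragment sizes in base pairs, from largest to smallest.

The SmaI site (CCCGGG) starts at position 16.
SmaI cuts after base 3 of each site, so after position 18.
Linear molecule, 1 cut → 2 fragments:
  1–18 → 18 bp
  19–198 → 180 bp
Sorted largest to smallest: 180, 18 bp.

180, 18 bp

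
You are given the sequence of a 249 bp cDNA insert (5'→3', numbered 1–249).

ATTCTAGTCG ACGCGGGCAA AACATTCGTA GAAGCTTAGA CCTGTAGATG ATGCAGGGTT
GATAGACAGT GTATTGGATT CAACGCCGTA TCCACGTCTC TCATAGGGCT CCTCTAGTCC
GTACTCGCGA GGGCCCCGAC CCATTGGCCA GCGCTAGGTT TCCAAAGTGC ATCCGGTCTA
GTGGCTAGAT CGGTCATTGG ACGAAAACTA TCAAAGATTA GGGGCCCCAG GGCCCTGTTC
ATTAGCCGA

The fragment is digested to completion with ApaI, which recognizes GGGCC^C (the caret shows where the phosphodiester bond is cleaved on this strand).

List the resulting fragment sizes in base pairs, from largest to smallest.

ApaI sites (GGGCCC) start at positions 131, 222, 230.
ApaI cuts after base 5 of each site (before the last base), so after positions 135, 226, 234.
Linear molecule, 3 cuts → 4 fragments:
  1–135 → 135 bp
  136–226 → 91 bp
  227–234 → 8 bp
  235–249 → 15 bp
Sorted largest to smallest: 135, 91, 15, 8 bp.

135, 91, 15, 8 bp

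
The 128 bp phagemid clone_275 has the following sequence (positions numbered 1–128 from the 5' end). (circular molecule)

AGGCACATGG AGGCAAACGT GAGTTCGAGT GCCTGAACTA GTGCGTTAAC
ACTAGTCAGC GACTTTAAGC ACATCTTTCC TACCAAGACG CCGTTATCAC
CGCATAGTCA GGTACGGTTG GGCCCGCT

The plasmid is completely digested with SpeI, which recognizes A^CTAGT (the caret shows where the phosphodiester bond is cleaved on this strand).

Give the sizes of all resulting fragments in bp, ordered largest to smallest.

114, 14 bp

SpeI sites (ACTAGT) start at positions 37, 51.
SpeI cuts after the first base of each site, so after positions 37, 51.
Circular molecule, 2 cuts → 2 fragments:
  38–51 → 14 bp
  52–128 then 1–37 → 77 + 37 = 114 bp
Sorted largest to smallest: 114, 14 bp.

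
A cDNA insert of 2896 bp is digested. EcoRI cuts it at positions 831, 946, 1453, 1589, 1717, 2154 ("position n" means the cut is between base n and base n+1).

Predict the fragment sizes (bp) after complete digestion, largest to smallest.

831, 742, 507, 437, 136, 128, 115 bp

Linear molecule, 6 cuts → 7 fragments:
  831 − 0 = 831 bp
  946 − 831 = 115 bp
  1453 − 946 = 507 bp
  1589 − 1453 = 136 bp
  1717 − 1589 = 128 bp
  2154 − 1717 = 437 bp
  2896 − 2154 = 742 bp
Sorted largest to smallest: 831, 742, 507, 437, 136, 128, 115 bp.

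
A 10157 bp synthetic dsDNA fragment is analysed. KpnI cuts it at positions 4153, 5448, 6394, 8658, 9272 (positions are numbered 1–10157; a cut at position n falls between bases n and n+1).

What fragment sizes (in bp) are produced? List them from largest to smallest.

4153, 2264, 1295, 946, 885, 614 bp

Linear molecule, 5 cuts → 6 fragments:
  4153 − 0 = 4153 bp
  5448 − 4153 = 1295 bp
  6394 − 5448 = 946 bp
  8658 − 6394 = 2264 bp
  9272 − 8658 = 614 bp
  10157 − 9272 = 885 bp
Sorted largest to smallest: 4153, 2264, 1295, 946, 885, 614 bp.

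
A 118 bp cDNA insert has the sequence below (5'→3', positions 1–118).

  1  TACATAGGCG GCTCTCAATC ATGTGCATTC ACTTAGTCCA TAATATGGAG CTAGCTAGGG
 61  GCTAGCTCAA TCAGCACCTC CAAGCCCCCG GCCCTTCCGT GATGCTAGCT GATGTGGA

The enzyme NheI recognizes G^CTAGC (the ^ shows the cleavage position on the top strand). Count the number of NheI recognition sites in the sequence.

GCTAGC occurs starting at positions 50, 61, 104.
NheI cuts at 3 sites.

3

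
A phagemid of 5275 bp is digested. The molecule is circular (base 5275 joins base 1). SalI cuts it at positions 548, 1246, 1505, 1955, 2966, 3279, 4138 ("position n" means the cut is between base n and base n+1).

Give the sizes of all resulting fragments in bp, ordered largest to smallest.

1685, 1011, 859, 698, 450, 313, 259 bp

Circular molecule, 7 cuts → 7 fragments:
  1246 − 548 = 698 bp
  1505 − 1246 = 259 bp
  1955 − 1505 = 450 bp
  2966 − 1955 = 1011 bp
  3279 − 2966 = 313 bp
  4138 − 3279 = 859 bp
  wrap: 5275 − 4138 + 548 = 1685 bp
Sorted largest to smallest: 1685, 1011, 859, 698, 450, 313, 259 bp.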